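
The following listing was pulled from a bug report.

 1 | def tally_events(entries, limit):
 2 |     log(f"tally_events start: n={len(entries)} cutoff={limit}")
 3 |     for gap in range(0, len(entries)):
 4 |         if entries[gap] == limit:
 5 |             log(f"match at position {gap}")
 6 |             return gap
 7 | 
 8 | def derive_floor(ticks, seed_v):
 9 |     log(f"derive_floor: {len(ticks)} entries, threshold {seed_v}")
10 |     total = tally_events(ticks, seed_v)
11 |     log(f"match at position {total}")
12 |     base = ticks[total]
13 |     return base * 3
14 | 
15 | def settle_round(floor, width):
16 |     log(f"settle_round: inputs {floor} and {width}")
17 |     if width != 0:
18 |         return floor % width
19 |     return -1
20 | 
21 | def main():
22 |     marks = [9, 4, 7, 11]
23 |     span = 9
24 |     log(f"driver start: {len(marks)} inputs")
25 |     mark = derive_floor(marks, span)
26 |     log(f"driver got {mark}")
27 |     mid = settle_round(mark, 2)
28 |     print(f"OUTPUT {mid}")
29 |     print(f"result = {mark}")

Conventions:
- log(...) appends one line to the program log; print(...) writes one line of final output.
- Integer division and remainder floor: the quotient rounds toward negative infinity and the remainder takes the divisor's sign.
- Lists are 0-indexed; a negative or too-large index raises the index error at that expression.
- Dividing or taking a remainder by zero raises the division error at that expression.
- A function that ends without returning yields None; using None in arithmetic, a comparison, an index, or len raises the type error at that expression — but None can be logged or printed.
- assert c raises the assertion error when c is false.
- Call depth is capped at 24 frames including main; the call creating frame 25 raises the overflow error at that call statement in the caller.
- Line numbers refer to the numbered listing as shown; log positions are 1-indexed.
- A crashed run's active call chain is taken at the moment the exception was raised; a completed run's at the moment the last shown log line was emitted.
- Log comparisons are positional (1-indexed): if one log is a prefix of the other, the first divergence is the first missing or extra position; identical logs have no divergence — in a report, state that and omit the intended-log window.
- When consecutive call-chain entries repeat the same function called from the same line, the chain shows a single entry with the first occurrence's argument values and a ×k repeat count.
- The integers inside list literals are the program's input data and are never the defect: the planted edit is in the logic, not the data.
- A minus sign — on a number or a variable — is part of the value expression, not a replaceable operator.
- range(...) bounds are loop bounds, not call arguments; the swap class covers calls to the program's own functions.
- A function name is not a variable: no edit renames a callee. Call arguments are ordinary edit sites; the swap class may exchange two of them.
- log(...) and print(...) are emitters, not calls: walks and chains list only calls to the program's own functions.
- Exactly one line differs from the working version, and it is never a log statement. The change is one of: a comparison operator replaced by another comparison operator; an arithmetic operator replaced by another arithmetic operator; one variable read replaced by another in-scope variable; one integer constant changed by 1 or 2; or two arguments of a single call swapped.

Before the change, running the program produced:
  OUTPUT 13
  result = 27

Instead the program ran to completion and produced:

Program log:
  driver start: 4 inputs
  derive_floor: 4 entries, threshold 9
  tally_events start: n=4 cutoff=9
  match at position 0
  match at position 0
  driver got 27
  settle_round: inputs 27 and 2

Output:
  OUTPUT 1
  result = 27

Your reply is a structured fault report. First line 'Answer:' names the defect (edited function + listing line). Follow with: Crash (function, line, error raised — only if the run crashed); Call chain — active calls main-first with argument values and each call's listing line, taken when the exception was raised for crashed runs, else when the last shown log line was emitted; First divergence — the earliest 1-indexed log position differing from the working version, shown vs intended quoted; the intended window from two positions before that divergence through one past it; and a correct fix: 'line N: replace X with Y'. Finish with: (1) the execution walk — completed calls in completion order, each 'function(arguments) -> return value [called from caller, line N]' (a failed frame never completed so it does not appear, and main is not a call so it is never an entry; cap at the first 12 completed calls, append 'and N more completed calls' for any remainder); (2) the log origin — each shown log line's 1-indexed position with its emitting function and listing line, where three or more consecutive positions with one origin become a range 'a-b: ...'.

Answer: the defect is in settle_round at line 18.
The tell: No log line changed; the fault shows up purely in the output.
Call chain: main -> settle_round(27, 2) (called at line 27).
First divergence: none; the two logs match at every position.
Execution walk:
  tally_events([9, 4, 7, 11], 9) -> 0  [called from derive_floor, line 10]
  derive_floor([9, 4, 7, 11], 9) -> 27  [called from main, line 25]
  settle_round(27, 2) -> 1  [called from main, line 27]
Origin of each log line:
  1: emitted by main (line 24)
  2: emitted by derive_floor (line 9)
  3: emitted by tally_events (line 2)
  4: emitted by tally_events (line 5)
  5: emitted by derive_floor (line 11)
  6: emitted by main (line 26)
  7: emitted by settle_round (line 16)
A correct fix: line 18: replace `%` with `//`.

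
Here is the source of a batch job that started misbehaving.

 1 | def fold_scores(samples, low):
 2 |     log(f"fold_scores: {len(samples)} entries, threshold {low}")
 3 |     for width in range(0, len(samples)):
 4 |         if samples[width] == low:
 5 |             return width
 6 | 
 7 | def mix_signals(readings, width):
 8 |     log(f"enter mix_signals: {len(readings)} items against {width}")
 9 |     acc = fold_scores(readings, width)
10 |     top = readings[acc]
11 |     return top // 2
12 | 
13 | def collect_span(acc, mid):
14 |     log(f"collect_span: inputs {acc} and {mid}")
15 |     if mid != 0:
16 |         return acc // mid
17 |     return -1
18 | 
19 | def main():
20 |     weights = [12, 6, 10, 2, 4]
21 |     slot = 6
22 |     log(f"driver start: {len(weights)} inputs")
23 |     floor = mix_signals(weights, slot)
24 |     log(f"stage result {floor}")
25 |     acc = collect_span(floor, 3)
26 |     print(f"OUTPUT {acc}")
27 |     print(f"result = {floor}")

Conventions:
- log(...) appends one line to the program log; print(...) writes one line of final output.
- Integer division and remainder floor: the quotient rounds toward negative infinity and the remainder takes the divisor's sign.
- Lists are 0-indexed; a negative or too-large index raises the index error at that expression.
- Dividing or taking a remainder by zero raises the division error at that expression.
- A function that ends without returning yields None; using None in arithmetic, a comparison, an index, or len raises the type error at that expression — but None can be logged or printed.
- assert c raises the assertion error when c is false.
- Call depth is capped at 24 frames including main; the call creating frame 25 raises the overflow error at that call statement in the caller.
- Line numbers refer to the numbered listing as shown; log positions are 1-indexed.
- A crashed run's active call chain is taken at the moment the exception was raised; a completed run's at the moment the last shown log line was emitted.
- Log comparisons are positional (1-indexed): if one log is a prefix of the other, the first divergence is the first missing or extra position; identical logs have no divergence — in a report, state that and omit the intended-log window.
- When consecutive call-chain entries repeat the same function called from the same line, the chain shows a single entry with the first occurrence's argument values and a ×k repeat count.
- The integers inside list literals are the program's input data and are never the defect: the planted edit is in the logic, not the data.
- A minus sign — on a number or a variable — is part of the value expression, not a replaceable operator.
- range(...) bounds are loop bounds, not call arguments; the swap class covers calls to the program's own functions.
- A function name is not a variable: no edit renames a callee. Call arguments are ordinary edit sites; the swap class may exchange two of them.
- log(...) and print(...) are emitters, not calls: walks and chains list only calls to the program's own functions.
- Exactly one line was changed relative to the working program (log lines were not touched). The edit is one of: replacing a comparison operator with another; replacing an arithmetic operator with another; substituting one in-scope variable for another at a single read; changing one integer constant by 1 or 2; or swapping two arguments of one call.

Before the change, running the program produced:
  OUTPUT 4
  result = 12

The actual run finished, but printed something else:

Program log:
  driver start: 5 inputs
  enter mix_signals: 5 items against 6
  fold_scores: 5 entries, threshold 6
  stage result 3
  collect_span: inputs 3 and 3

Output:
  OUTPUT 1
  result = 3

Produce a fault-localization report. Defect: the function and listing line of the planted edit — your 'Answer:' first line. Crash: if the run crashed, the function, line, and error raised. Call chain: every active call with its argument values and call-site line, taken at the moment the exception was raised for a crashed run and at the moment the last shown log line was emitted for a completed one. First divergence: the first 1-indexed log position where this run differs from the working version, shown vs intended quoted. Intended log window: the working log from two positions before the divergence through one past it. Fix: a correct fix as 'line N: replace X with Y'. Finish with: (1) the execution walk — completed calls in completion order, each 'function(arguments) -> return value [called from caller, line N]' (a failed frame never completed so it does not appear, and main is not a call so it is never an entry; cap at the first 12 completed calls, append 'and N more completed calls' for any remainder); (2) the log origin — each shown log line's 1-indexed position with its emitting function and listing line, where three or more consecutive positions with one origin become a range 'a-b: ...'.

Answer: the defect is in mix_signals at line 11.
Key observation: Position 4 is the first bad log line: 'stage result 3' should read 'stage result 12'.
Call chain: main -> collect_span(3, 3) (called at line 25).
First divergence: position 4 — shown 'stage result 3', intended 'stage result 12'.
Intended log window:
  2: enter mix_signals: 5 items against 6
  3: fold_scores: 5 entries, threshold 6
  4: stage result 12
  5: collect_span: inputs 12 and 3
Execution walk:
  fold_scores([12, 6, 10, 2, 4], 6) -> 1  [called from mix_signals, line 9]
  mix_signals([12, 6, 10, 2, 4], 6) -> 3  [called from main, line 23]
  collect_span(3, 3) -> 1  [called from main, line 25]
Log origin:
  1 — main, line 22
  2 — mix_signals, line 8
  3 — fold_scores, line 2
  4 — main, line 24
  5 — collect_span, line 14
A correct fix: line 11: replace `//` with `*`.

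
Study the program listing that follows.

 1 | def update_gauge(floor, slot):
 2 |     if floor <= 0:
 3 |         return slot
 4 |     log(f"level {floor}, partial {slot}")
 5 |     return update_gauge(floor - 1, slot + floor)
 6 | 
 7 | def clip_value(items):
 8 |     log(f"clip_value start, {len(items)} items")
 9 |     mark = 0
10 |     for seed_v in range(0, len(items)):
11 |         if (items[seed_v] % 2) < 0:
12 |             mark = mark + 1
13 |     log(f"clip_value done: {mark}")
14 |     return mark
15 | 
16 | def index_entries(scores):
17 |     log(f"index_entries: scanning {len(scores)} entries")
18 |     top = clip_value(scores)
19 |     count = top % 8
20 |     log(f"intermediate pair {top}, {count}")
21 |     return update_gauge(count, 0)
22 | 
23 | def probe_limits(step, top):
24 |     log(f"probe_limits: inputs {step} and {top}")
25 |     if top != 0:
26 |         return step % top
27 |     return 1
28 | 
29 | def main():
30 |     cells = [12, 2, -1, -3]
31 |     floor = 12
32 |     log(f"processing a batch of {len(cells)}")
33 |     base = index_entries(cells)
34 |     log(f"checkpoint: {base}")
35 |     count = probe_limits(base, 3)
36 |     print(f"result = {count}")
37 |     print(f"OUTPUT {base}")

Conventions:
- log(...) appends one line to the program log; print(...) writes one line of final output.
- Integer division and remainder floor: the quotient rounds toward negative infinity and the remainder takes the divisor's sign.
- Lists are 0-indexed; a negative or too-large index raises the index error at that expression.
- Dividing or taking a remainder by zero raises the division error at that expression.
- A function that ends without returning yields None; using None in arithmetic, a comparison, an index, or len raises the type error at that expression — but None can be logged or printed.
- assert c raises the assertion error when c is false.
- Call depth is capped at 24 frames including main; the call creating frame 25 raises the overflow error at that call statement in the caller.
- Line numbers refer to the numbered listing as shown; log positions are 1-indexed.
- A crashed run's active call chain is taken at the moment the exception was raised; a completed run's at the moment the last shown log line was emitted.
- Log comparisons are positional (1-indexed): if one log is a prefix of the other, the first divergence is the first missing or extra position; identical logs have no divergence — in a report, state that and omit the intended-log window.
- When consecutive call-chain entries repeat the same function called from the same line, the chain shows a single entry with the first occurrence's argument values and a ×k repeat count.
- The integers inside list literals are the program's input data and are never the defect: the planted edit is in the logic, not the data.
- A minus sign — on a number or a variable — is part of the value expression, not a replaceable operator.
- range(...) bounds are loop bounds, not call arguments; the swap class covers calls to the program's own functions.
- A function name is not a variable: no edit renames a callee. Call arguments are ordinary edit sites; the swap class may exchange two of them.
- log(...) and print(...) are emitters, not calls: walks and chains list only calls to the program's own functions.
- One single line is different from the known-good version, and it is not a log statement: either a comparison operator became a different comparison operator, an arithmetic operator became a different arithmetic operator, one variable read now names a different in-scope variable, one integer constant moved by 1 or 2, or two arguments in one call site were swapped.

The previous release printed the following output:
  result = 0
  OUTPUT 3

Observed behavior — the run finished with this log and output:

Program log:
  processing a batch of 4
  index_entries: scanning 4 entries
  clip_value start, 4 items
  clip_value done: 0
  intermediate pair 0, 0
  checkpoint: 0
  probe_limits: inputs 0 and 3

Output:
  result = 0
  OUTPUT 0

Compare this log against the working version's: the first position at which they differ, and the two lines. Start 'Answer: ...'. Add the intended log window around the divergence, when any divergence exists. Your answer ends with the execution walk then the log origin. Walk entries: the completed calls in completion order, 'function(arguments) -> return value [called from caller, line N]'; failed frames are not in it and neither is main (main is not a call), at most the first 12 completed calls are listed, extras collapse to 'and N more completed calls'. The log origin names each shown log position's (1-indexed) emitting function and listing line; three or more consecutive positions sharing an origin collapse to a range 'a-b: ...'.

Answer: position 4 — shown 'clip_value done: 0', intended 'clip_value done: 2'.
Intended log window:
  2: index_entries: scanning 4 entries
  3: clip_value start, 4 items
  4: clip_value done: 2
  5: intermediate pair 2, 2
Execution walk:
  clip_value([12, 2, -1, -3]) -> 0  [called from index_entries, line 18]
  update_gauge(0, 0) -> 0  [called from index_entries, line 21]
  index_entries([12, 2, -1, -3]) -> 0  [called from main, line 33]
  probe_limits(0, 3) -> 0  [called from main, line 35]
Log origin:
  1: emitted by main (line 32)
  2: emitted by index_entries (line 17)
  3: emitted by clip_value (line 8)
  4: emitted by clip_value (line 13)
  5: emitted by index_entries (line 20)
  6: emitted by main (line 34)
  7: emitted by probe_limits (line 24)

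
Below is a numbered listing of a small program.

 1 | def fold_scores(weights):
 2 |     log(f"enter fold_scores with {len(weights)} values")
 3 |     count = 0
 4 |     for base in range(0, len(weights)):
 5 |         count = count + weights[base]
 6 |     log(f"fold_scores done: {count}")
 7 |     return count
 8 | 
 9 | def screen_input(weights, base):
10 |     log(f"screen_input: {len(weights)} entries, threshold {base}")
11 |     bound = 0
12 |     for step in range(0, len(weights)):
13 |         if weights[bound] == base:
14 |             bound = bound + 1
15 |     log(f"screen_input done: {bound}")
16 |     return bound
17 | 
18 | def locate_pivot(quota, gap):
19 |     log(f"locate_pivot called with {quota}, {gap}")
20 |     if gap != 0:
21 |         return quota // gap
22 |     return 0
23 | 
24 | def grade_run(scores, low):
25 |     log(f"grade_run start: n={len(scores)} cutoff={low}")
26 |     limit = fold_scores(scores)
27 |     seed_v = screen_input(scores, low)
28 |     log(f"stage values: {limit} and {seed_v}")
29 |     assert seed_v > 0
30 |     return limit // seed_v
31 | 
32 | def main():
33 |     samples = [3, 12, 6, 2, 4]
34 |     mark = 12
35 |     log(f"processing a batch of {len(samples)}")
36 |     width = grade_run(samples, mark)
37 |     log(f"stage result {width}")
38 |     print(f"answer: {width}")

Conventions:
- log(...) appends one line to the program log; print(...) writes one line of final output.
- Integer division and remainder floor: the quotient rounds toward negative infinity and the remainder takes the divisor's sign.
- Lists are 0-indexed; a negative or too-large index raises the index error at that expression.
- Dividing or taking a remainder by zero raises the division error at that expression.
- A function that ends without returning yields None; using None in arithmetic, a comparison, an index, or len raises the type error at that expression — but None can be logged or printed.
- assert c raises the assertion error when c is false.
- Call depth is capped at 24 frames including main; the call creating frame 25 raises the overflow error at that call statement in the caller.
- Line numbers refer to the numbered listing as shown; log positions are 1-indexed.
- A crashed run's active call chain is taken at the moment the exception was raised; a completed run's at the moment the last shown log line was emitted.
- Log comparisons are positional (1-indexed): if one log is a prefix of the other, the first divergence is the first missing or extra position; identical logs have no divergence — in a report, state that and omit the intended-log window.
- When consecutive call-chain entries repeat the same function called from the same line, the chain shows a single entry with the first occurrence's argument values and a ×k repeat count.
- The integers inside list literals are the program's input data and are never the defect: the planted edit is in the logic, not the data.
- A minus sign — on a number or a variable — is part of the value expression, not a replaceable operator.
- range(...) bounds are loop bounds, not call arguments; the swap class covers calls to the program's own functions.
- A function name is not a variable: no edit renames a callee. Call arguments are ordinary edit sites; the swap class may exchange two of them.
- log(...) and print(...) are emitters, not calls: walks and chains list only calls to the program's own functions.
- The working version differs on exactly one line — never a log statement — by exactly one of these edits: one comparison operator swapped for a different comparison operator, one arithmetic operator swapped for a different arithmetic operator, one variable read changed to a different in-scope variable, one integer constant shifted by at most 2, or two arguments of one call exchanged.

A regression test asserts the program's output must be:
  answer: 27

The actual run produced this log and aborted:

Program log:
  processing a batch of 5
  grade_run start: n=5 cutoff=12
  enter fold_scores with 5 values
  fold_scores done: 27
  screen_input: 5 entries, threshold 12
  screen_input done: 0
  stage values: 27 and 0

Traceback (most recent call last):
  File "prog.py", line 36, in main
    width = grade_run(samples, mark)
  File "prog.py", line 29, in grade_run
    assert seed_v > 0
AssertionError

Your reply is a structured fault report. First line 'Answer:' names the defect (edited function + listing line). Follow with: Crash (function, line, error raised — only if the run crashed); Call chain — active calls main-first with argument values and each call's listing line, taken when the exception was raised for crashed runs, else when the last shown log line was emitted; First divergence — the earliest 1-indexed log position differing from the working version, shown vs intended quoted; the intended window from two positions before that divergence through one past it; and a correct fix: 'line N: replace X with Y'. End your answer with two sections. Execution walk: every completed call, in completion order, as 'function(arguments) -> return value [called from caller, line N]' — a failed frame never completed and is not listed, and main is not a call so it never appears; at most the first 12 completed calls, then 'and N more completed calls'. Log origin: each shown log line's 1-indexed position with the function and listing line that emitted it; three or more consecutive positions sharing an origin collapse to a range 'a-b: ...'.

Answer: the defect is in screen_input at line 13.
The tell: At log position 6 the runs split — shown 'screen_input done: 0', but the working version logs 'screen_input done: 1'.
Crash: grade_run, line 29, AssertionError.
Call chain: main -> grade_run([3, 12, 6, 2, 4], 12) (called at line 36).
First divergence: position 6; shown 'screen_input done: 0' vs intended 'screen_input done: 1'.
Intended log window:
  4: fold_scores done: 27
  5: screen_input: 5 entries, threshold 12
  6: screen_input done: 1
  7: stage values: 27 and 1
Execution walk:
  fold_scores([3, 12, 6, 2, 4]) -> 27  [called from grade_run, line 26]
  screen_input([3, 12, 6, 2, 4], 12) -> 0  [called from grade_run, line 27]
Log line origins:
  1: logged in main at line 35
  2: logged in grade_run at line 25
  3: logged in fold_scores at line 2
  4: logged in fold_scores at line 6
  5: logged in screen_input at line 10
  6: logged in screen_input at line 15
  7: logged in grade_run at line 28
A correct fix: line 13: replace `bound` with `step`.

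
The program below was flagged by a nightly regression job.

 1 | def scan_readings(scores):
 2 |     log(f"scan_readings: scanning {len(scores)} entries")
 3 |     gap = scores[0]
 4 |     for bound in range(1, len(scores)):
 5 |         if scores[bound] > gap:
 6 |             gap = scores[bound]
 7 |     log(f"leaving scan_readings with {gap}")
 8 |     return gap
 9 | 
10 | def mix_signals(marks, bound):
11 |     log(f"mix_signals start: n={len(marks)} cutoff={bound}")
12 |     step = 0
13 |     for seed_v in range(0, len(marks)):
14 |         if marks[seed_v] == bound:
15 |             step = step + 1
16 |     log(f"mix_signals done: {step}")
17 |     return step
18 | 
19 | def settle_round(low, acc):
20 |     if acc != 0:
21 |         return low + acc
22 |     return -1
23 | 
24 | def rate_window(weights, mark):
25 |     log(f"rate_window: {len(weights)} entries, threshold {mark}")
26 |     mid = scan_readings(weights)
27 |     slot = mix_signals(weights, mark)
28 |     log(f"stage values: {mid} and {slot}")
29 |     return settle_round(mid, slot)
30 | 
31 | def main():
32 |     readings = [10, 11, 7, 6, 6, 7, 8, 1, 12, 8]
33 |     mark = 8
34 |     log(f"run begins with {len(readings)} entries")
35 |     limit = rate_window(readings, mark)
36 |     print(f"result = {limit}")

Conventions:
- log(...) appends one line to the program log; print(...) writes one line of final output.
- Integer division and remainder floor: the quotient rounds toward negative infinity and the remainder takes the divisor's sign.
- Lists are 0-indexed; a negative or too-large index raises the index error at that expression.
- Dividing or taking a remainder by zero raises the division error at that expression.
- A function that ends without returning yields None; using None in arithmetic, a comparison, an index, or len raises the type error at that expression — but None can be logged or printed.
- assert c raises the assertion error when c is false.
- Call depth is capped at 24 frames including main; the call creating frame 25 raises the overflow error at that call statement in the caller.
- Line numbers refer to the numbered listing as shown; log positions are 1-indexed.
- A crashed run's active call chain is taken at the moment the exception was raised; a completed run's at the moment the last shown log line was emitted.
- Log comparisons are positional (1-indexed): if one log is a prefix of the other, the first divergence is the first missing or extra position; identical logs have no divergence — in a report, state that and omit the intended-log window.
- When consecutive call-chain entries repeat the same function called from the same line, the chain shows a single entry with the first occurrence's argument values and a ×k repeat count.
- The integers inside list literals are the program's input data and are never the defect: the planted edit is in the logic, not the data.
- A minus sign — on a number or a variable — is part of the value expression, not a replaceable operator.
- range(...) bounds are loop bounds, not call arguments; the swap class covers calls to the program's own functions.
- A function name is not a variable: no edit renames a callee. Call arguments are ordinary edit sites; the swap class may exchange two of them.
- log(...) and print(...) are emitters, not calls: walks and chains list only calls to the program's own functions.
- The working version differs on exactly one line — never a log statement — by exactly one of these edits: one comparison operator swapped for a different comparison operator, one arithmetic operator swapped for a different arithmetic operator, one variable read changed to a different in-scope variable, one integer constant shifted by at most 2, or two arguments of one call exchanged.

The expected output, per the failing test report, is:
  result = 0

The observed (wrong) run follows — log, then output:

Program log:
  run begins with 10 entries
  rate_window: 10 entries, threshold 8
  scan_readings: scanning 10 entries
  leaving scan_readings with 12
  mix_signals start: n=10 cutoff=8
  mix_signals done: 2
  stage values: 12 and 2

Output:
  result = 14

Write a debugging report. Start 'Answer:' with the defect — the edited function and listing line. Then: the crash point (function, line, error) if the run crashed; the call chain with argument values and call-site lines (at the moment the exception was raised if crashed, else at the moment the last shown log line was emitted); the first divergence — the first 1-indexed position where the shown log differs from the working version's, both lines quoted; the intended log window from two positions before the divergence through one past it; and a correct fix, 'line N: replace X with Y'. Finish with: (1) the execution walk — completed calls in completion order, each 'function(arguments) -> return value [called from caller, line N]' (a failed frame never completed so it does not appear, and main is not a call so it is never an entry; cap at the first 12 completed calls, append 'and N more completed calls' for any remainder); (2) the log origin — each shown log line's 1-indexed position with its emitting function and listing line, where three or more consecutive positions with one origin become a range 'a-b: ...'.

Answer: the defect is in settle_round at line 21.
Key observation: No log line changed; the fault shows up purely in the output.
Call chain: main -> rate_window([10, 11, 7, 6, 6, 7, 8, 1, 12, 8], 8) (called at line 35).
First divergence: none; the two logs match at every position.
Execution walk:
  scan_readings([10, 11, 7, 6, 6, 7, 8, 1, 12, 8]) -> 12  [called from rate_window, line 26]
  mix_signals([10, 11, 7, 6, 6, 7, 8, 1, 12, 8], 8) -> 2  [called from rate_window, line 27]
  settle_round(12, 2) -> 14  [called from rate_window, line 29]
  rate_window([10, 11, 7, 6, 6, 7, 8, 1, 12, 8], 8) -> 14  [called from main, line 35]
Log origins:
  1: from main, line 34
  2: from rate_window, line 25
  3: from scan_readings, line 2
  4: from scan_readings, line 7
  5: from mix_signals, line 11
  6: from mix_signals, line 16
  7: from rate_window, line 28
A correct fix: line 21: replace `+` with `%`.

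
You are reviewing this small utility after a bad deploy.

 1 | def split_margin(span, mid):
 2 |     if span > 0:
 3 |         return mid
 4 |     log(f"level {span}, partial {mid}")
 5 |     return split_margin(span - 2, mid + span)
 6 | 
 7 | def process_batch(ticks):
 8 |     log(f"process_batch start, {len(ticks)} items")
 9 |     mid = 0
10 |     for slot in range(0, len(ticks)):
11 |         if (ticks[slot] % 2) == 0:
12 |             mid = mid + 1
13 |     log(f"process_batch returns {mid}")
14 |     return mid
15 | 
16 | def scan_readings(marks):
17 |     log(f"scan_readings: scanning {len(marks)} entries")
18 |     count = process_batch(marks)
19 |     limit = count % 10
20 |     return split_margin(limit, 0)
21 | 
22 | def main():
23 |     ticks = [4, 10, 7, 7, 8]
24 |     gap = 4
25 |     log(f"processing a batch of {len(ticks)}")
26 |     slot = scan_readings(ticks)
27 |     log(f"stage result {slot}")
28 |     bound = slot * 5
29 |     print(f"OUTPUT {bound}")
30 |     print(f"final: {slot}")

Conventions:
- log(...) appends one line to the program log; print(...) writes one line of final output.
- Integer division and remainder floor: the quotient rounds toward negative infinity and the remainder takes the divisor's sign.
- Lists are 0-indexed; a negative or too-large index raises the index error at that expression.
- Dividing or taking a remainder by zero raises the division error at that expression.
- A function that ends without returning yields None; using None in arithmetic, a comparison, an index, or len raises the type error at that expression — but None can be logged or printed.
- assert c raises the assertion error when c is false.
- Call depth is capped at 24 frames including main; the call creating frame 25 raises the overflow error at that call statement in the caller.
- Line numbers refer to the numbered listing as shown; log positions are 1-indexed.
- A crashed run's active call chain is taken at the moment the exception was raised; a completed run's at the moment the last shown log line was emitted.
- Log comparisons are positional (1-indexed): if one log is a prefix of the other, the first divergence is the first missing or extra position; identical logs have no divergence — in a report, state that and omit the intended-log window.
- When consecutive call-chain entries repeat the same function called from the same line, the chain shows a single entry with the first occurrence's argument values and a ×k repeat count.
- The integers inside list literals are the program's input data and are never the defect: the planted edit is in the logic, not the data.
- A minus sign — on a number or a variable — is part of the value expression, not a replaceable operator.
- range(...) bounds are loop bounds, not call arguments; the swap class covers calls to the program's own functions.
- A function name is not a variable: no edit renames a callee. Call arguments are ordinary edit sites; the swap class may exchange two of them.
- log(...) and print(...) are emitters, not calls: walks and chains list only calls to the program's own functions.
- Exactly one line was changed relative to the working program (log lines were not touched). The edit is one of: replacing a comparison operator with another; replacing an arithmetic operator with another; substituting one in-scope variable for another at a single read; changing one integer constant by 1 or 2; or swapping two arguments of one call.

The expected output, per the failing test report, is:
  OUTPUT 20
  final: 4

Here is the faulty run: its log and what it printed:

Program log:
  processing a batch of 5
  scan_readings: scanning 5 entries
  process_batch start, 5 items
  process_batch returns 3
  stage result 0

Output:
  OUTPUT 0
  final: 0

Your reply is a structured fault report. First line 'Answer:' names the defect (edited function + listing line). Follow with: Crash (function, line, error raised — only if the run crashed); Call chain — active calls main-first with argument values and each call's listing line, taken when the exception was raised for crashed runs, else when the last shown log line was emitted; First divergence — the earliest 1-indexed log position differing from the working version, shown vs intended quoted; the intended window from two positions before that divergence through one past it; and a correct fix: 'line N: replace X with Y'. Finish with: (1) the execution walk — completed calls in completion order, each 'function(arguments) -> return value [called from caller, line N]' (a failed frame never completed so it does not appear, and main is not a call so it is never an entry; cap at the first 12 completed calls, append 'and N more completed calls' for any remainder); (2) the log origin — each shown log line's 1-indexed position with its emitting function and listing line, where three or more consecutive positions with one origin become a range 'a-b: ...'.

Answer: the defect is in split_margin at line 2.
Key fact: Log line 5 is where behavior first shows: 'stage result 0' appears instead of 'level 3, partial 0'.
Call chain: main.
First divergence: position 5 — shown 'stage result 0', intended 'level 3, partial 0'.
Intended log window:
  3: process_batch start, 5 items
  4: process_batch returns 3
  5: level 3, partial 0
  6: level 1, partial 3
Execution walk:
  process_batch([4, 10, 7, 7, 8]) -> 3  [called from scan_readings, line 18]
  split_margin(3, 0) -> 0  [called from scan_readings, line 20]
  scan_readings([4, 10, 7, 7, 8]) -> 0  [called from main, line 26]
Log origin:
  1: logged in main at line 25
  2: logged in scan_readings at line 17
  3: logged in process_batch at line 8
  4: logged in process_batch at line 13
  5: logged in main at line 27
A correct fix: line 2: replace `>` with `<=`.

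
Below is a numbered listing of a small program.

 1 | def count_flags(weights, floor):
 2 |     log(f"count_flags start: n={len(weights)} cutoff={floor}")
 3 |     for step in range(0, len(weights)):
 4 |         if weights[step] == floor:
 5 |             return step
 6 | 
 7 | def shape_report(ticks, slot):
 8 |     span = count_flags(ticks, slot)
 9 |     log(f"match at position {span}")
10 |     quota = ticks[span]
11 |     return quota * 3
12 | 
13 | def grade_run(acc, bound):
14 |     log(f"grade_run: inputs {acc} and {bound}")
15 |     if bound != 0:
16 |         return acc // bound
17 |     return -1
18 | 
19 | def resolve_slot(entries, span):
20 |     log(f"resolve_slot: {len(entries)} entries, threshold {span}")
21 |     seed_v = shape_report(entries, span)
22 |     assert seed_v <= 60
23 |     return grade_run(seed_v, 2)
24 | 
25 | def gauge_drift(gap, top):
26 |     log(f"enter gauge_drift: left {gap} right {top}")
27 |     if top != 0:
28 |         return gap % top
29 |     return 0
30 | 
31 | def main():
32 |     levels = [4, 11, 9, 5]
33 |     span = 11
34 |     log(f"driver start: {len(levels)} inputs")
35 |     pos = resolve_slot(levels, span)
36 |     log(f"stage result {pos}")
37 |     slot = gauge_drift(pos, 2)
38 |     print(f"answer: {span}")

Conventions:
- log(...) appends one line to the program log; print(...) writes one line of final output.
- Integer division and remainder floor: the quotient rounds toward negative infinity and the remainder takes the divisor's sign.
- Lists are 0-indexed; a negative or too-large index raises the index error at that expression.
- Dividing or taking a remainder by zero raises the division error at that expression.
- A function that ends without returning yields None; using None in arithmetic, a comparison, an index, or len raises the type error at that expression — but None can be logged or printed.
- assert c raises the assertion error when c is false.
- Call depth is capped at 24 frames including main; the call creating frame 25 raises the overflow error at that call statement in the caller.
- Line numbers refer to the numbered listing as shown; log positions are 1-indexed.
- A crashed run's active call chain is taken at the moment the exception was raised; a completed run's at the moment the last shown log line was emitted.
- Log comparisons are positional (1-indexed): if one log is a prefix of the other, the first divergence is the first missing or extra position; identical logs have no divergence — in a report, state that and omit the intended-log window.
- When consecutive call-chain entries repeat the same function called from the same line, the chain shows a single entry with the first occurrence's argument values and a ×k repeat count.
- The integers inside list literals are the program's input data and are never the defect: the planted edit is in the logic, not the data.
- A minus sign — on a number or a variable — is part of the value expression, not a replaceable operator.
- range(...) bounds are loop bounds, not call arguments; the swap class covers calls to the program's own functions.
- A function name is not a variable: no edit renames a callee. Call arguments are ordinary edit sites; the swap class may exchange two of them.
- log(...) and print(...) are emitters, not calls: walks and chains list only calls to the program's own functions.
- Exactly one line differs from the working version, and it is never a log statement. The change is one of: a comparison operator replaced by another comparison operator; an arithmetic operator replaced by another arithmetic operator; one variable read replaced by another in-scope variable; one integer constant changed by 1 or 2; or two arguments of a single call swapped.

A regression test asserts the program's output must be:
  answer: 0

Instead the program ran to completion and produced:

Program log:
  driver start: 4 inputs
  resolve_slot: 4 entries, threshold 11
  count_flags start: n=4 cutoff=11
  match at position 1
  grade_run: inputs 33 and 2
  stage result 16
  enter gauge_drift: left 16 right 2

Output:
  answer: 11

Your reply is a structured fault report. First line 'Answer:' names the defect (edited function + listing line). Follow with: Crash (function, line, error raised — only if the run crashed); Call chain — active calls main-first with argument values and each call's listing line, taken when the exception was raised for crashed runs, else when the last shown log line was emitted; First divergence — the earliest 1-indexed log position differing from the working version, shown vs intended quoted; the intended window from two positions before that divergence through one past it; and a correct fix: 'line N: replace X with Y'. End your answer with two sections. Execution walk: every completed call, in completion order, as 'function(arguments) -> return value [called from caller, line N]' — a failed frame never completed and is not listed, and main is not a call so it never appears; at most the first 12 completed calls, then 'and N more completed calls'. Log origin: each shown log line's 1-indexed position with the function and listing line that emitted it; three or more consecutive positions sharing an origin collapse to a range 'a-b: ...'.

Answer: the defect is in main at line 38.
Core observation: The two runs log identically and part ways only at the printed values.
Call chain: main -> gauge_drift(16, 2) (called at line 37).
First divergence: there is none — every log position agrees.
Execution walk:
  count_flags([4, 11, 9, 5], 11) -> 1  [called from shape_report, line 8]
  shape_report([4, 11, 9, 5], 11) -> 33  [called from resolve_slot, line 21]
  grade_run(33, 2) -> 16  [called from resolve_slot, line 23]
  resolve_slot([4, 11, 9, 5], 11) -> 16  [called from main, line 35]
  gauge_drift(16, 2) -> 0  [called from main, line 37]
Log origin:
  1: logged in main at line 34
  2: logged in resolve_slot at line 20
  3: logged in count_flags at line 2
  4: logged in shape_report at line 9
  5: logged in grade_run at line 14
  6: logged in main at line 36
  7: logged in gauge_drift at line 26
A correct fix: line 38: replace `span` with `slot`.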